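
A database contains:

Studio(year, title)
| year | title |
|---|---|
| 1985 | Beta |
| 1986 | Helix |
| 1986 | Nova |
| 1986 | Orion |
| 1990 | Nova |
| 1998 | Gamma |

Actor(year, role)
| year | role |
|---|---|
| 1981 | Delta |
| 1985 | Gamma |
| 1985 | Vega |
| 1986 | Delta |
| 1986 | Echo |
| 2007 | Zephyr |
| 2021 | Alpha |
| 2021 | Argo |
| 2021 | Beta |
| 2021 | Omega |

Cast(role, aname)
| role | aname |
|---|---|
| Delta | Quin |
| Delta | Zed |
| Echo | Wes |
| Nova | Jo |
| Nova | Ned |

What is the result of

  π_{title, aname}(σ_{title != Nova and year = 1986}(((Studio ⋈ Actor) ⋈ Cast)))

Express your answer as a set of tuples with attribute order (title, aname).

{(Helix, Quin), (Helix, Wes), (Helix, Zed), (Orion, Quin), (Orion, Wes), (Orion, Zed)}

Joining Studio and Actor on year yields {(1985, Beta, Gamma), (1985, Beta, Vega), (1986, Helix, Delta), (1986, Helix, Echo), (1986, Nova, Delta), (1986, Nova, Echo), (1986, Orion, Delta), (1986, Orion, Echo)}.
Joining (Studio ⋈ Actor) and Cast on role yields {(1986, Helix, Delta, Quin), (1986, Helix, Delta, Zed), (1986, Helix, Echo, Wes), (1986, Nova, Delta, Quin), (1986, Nova, Delta, Zed), (1986, Nova, Echo, Wes), (1986, Orion, Delta, Quin), (1986, Orion, Delta, Zed), (1986, Orion, Echo, Wes)}.
Apply σ_{title != Nova and year = 1986}; surviving tuples: {(1986, Helix, Delta, Quin), (1986, Helix, Delta, Zed), (1986, Helix, Echo, Wes), (1986, Orion, Delta, Quin), (1986, Orion, Delta, Zed), (1986, Orion, Echo, Wes)}
Keep only column(s) title, aname: {(Helix, Quin), (Helix, Wes), (Helix, Zed), (Orion, Quin), (Orion, Wes), (Orion, Zed)}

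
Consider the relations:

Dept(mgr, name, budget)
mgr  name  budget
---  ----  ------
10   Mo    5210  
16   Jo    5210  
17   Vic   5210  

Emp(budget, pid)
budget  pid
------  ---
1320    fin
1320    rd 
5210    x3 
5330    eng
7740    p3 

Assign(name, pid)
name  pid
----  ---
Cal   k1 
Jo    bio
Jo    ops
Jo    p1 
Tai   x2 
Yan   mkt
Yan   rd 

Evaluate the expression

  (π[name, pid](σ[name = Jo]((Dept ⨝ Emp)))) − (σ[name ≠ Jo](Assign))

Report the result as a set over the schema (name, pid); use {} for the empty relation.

Joining Dept and Emp on budget yields {(10, Mo, 5210, x3), (16, Jo, 5210, x3), (17, Vic, 5210, x3)}.
Filtering on name = Jo leaves {(16, Jo, 5210, x3)}.
π_{name, pid} gives {(Jo, x3)}.
Filtering on name ≠ Jo leaves {(Cal, k1), (Tai, x2), (Yan, mkt), (Yan, rd)}.
Difference: {(Jo, x3)} with {(Cal, k1), (Tai, x2), (Yan, mkt), (Yan, rd)} → {(Jo, x3)}

{(Jo, x3)}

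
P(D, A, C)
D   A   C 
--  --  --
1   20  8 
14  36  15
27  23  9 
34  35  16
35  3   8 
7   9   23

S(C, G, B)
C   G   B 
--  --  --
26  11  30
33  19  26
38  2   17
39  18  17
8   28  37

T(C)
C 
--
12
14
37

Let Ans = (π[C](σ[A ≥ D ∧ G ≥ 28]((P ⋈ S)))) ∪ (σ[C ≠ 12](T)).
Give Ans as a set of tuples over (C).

{14, 37, 8}

Joining P and S on C yields {(1, 20, 8, 28, 37), (35, 3, 8, 28, 37)}.
σ[A ≥ D ∧ G ≥ 28]: keep tuples satisfying A ≥ D ∧ G ≥ 28 → {(1, 20, 8, 28, 37)}
Keep only column(s) C: {8}
σ[C ≠ 12]: keep tuples satisfying C ≠ 12 → {14, 37}
Union: {8} with {14, 37} → {14, 37, 8}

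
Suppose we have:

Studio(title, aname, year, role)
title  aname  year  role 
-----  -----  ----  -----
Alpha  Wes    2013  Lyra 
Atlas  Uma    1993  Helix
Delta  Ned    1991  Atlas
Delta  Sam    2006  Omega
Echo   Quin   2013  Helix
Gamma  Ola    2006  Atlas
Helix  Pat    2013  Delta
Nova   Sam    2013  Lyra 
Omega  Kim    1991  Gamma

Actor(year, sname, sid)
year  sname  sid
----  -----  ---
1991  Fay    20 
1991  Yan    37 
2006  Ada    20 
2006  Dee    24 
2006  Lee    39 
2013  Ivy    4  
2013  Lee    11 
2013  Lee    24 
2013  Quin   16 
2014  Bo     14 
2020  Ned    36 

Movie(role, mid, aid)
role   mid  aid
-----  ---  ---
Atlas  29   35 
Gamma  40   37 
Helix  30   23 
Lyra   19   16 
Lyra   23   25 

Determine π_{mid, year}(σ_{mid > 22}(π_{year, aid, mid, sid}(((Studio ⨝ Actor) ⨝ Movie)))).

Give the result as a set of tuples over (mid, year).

{(23, 2013), (29, 1991), (29, 2006), (30, 2013), (40, 1991)}

Joining Studio and Actor on year yields {(Alpha, Wes, 2013, Lyra, Ivy, 4), (Alpha, Wes, 2013, Lyra, Lee, 11), (Alpha, Wes, 2013, Lyra, Lee, 24), (Alpha, Wes, 2013, Lyra, Quin, 16), (Delta, Ned, 1991, Atlas, Fay, 20), (Delta, Ned, 1991, Atlas, Yan, 37), (Delta, Sam, 2006, Omega, Ada, 20), (Delta, Sam, 2006, Omega, Dee, 24), (Delta, Sam, 2006, Omega, Lee, 39), (Echo, Quin, 2013, Helix, Ivy, 4), (Echo, Quin, 2013, Helix, Lee, 11), (Echo, Quin, 2013, Helix, Lee, 24), (Echo, Quin, 2013, Helix, Quin, 16), (Gamma, Ola, 2006, Atlas, Ada, 20), (Gamma, Ola, 2006, Atlas, Dee, 24), (Gamma, Ola, 2006, Atlas, Lee, 39), (Helix, Pat, 2013, Delta, Ivy, 4), (Helix, Pat, 2013, Delta, Lee, 11), (Helix, Pat, 2013, Delta, Lee, 24), (Helix, Pat, 2013, Delta, Quin, 16), (Nova, Sam, 2013, Lyra, Ivy, 4), (Nova, Sam, 2013, Lyra, Lee, 11), (Nova, Sam, 2013, Lyra, Lee, 24), (Nova, Sam, 2013, Lyra, Quin, 16), (Omega, Kim, 1991, Gamma, Fay, 20), (Omega, Kim, 1991, Gamma, Yan, 37)}.
Joining (Studio ⨝ Actor) and Movie on role yields {(Alpha, Wes, 2013, Lyra, Ivy, 4, 19, 16), (Alpha, Wes, 2013, Lyra, Ivy, 4, 23, 25), (Alpha, Wes, 2013, Lyra, Lee, 11, 19, 16), (Alpha, Wes, 2013, Lyra, Lee, 11, 23, 25), (Alpha, Wes, 2013, Lyra, Lee, 24, 19, 16), (Alpha, Wes, 2013, Lyra, Lee, 24, 23, 25), (Alpha, Wes, 2013, Lyra, Quin, 16, 19, 16), (Alpha, Wes, 2013, Lyra, Quin, 16, 23, 25), (Delta, Ned, 1991, Atlas, Fay, 20, 29, 35), (Delta, Ned, 1991, Atlas, Yan, 37, 29, 35), (Echo, Quin, 2013, Helix, Ivy, 4, 30, 23), (Echo, Quin, 2013, Helix, Lee, 11, 30, 23), (Echo, Quin, 2013, Helix, Lee, 24, 30, 23), (Echo, Quin, 2013, Helix, Quin, 16, 30, 23), (Gamma, Ola, 2006, Atlas, Ada, 20, 29, 35), (Gamma, Ola, 2006, Atlas, Dee, 24, 29, 35), (Gamma, Ola, 2006, Atlas, Lee, 39, 29, 35), (Nova, Sam, 2013, Lyra, Ivy, 4, 19, 16), (Nova, Sam, 2013, Lyra, Ivy, 4, 23, 25), (Nova, Sam, 2013, Lyra, Lee, 11, 19, 16), (Nova, Sam, 2013, Lyra, Lee, 11, 23, 25), (Nova, Sam, 2013, Lyra, Lee, 24, 19, 16), (Nova, Sam, 2013, Lyra, Lee, 24, 23, 25), (Nova, Sam, 2013, Lyra, Quin, 16, 19, 16), (Nova, Sam, 2013, Lyra, Quin, 16, 23, 25), (Omega, Kim, 1991, Gamma, Fay, 20, 40, 37), (Omega, Kim, 1991, Gamma, Yan, 37, 40, 37)}.
π[year, aid, mid, sid]: project onto (year, aid, mid, sid) (8 duplicate(s) eliminated) → {(1991, 35, 29, 20), (1991, 35, 29, 37), (1991, 37, 40, 20), (1991, 37, 40, 37), (2006, 35, 29, 20), (2006, 35, 29, 24), (2006, 35, 29, 39), (2013, 16, 19, 11), (2013, 16, 19, 16), (2013, 16, 19, 24), (2013, 16, 19, 4), (2013, 23, 30, 11), (2013, 23, 30, 16), (2013, 23, 30, 24), (2013, 23, 30, 4), (2013, 25, 23, 11), (2013, 25, 23, 16), (2013, 25, 23, 24), (2013, 25, 23, 4)}
σ[mid > 22]: keep tuples satisfying mid > 22 → {(1991, 35, 29, 20), (1991, 35, 29, 37), (1991, 37, 40, 20), (1991, 37, 40, 37), (2006, 35, 29, 20), (2006, 35, 29, 24), (2006, 35, 29, 39), (2013, 23, 30, 11), (2013, 23, 30, 16), (2013, 23, 30, 24), (2013, 23, 30, 4), (2013, 25, 23, 11), (2013, 25, 23, 16), (2013, 25, 23, 24), (2013, 25, 23, 4)}
π[mid, year]: project onto (mid, year) (10 duplicate(s) eliminated) → {(23, 2013), (29, 1991), (29, 2006), (30, 2013), (40, 1991)}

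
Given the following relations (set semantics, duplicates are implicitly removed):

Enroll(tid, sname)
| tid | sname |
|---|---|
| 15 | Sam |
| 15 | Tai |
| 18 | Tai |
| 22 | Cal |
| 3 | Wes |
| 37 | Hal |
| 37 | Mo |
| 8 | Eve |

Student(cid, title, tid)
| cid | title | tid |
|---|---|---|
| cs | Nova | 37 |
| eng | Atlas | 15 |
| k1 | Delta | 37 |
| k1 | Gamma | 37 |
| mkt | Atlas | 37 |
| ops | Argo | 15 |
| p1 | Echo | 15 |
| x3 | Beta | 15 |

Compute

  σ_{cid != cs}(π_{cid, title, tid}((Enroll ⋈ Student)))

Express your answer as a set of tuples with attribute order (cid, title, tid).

Joining Enroll and Student on tid yields {(15, Sam, eng, Atlas), (15, Sam, ops, Argo), (15, Sam, p1, Echo), (15, Sam, x3, Beta), (15, Tai, eng, Atlas), (15, Tai, ops, Argo), (15, Tai, p1, Echo), (15, Tai, x3, Beta), (37, Hal, cs, Nova), (37, Hal, k1, Delta), (37, Hal, k1, Gamma), (37, Hal, mkt, Atlas), (37, Mo, cs, Nova), (37, Mo, k1, Delta), (37, Mo, k1, Gamma), (37, Mo, mkt, Atlas)}.
Projecting to cid, title, tid (8 duplicate(s) eliminated): {(cs, Nova, 37), (eng, Atlas, 15), (k1, Delta, 37), (k1, Gamma, 37), (mkt, Atlas, 37), (ops, Argo, 15), (p1, Echo, 15), (x3, Beta, 15)}
Filtering on cid != cs leaves {(eng, Atlas, 15), (k1, Delta, 37), (k1, Gamma, 37), (mkt, Atlas, 37), (ops, Argo, 15), (p1, Echo, 15), (x3, Beta, 15)}.

{(eng, Atlas, 15), (k1, Delta, 37), (k1, Gamma, 37), (mkt, Atlas, 37), (ops, Argo, 15), (p1, Echo, 15), (x3, Beta, 15)}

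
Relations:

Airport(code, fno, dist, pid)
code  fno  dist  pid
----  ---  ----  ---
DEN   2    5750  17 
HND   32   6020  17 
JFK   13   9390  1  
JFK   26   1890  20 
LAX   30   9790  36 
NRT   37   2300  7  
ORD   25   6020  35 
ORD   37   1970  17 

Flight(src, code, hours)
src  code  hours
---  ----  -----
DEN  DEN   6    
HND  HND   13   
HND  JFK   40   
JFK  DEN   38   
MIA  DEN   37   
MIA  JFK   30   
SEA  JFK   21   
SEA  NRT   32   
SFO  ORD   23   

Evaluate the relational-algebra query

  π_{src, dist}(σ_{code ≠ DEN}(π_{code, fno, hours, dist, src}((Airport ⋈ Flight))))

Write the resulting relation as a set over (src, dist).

Joining Airport and Flight on code yields {(DEN, 2, 5750, 17, DEN, 6), (DEN, 2, 5750, 17, JFK, 38), (DEN, 2, 5750, 17, MIA, 37), (HND, 32, 6020, 17, HND, 13), (JFK, 13, 9390, 1, HND, 40), (JFK, 13, 9390, 1, MIA, 30), (JFK, 13, 9390, 1, SEA, 21), (JFK, 26, 1890, 20, HND, 40), (JFK, 26, 1890, 20, MIA, 30), (JFK, 26, 1890, 20, SEA, 21), (NRT, 37, 2300, 7, SEA, 32), (ORD, 25, 6020, 35, SFO, 23), (ORD, 37, 1970, 17, SFO, 23)}.
Keep only column(s) code, fno, hours, dist, src: {(DEN, 2, 37, 5750, MIA), (DEN, 2, 38, 5750, JFK), (DEN, 2, 6, 5750, DEN), (HND, 32, 13, 6020, HND), (JFK, 13, 21, 9390, SEA), (JFK, 13, 30, 9390, MIA), (JFK, 13, 40, 9390, HND), (JFK, 26, 21, 1890, SEA), (JFK, 26, 30, 1890, MIA), (JFK, 26, 40, 1890, HND), (NRT, 37, 32, 2300, SEA), (ORD, 25, 23, 6020, SFO), (ORD, 37, 23, 1970, SFO)}
Filtering on code ≠ DEN leaves {(HND, 32, 13, 6020, HND), (JFK, 13, 21, 9390, SEA), (JFK, 13, 30, 9390, MIA), (JFK, 13, 40, 9390, HND), (JFK, 26, 21, 1890, SEA), (JFK, 26, 30, 1890, MIA), (JFK, 26, 40, 1890, HND), (NRT, 37, 32, 2300, SEA), (ORD, 25, 23, 6020, SFO), (ORD, 37, 23, 1970, SFO)}.
Keep only column(s) src, dist: {(HND, 1890), (HND, 6020), (HND, 9390), (MIA, 1890), (MIA, 9390), (SEA, 1890), (SEA, 2300), (SEA, 9390), (SFO, 1970), (SFO, 6020)}

{(HND, 1890), (HND, 6020), (HND, 9390), (MIA, 1890), (MIA, 9390), (SEA, 1890), (SEA, 2300), (SEA, 9390), (SFO, 1970), (SFO, 6020)}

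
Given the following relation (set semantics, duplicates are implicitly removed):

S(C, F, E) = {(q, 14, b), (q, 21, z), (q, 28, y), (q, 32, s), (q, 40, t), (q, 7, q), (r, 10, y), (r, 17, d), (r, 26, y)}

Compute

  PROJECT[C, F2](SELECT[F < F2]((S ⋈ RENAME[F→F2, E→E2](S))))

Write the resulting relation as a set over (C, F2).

{(q, 14), (q, 21), (q, 28), (q, 32), (q, 40), (r, 17), (r, 26)}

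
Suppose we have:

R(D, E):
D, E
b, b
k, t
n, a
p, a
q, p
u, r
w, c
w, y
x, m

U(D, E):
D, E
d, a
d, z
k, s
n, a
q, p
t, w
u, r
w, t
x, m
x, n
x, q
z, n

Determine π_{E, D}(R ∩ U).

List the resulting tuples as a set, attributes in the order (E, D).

Set intersection of the two operands is {(n, a), (q, p), (u, r), (x, m)}.
π[E, D]: project onto (E, D) → {(a, n), (m, x), (p, q), (r, u)}

{(a, n), (m, x), (p, q), (r, u)}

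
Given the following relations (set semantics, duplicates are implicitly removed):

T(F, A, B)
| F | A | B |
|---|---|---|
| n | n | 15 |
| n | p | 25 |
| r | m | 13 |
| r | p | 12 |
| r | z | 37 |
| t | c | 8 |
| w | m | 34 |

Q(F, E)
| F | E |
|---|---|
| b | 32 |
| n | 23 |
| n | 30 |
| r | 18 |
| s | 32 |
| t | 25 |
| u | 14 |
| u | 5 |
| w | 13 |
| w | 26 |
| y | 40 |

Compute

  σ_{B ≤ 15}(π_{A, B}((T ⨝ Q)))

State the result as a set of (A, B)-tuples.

Natural join on F: {(n, n, 15, 23), (n, n, 15, 30), (n, p, 25, 23), (n, p, 25, 30), (r, m, 13, 18), (r, p, 12, 18), (r, z, 37, 18), (t, c, 8, 25), (w, m, 34, 13), (w, m, 34, 26)}
Projecting to A, B (3 duplicate(s) eliminated): {(c, 8), (m, 13), (m, 34), (n, 15), (p, 12), (p, 25), (z, 37)}
Selection B ≤ 15: {(c, 8), (m, 13), (n, 15), (p, 12)}

{(c, 8), (m, 13), (n, 15), (p, 12)}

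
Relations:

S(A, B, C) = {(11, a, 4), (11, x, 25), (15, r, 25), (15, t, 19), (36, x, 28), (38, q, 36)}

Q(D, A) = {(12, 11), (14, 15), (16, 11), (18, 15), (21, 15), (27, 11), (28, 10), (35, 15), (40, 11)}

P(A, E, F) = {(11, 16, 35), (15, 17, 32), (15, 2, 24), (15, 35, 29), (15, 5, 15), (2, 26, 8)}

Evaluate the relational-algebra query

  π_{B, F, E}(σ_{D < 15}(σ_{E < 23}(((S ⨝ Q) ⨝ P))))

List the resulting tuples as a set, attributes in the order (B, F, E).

S ⋈ Q (natural join on A): {(11, a, 4, 12), (11, a, 4, 16), (11, a, 4, 27), (11, a, 4, 40), (11, x, 25, 12), (11, x, 25, 16), (11, x, 25, 27), (11, x, 25, 40), (15, r, 25, 14), (15, r, 25, 18), (15, r, 25, 21), (15, r, 25, 35), (15, t, 19, 14), (15, t, 19, 18), (15, t, 19, 21), (15, t, 19, 35)}
(S ⨝ Q) ⋈ P (natural join on A): {(11, a, 4, 12, 16, 35), (11, a, 4, 16, 16, 35), (11, a, 4, 27, 16, 35), (11, a, 4, 40, 16, 35), (11, x, 25, 12, 16, 35), (11, x, 25, 16, 16, 35), (11, x, 25, 27, 16, 35), (11, x, 25, 40, 16, 35), (15, r, 25, 14, 17, 32), (15, r, 25, 14, 2, 24), (15, r, 25, 14, 35, 29), (15, r, 25, 14, 5, 15), (15, r, 25, 18, 17, 32), (15, r, 25, 18, 2, 24), (15, r, 25, 18, 35, 29), (15, r, 25, 18, 5, 15), (15, r, 25, 21, 17, 32), (15, r, 25, 21, 2, 24), (15, r, 25, 21, 35, 29), (15, r, 25, 21, 5, 15), (15, r, 25, 35, 17, 32), (15, r, 25, 35, 2, 24), (15, r, 25, 35, 35, 29), (15, r, 25, 35, 5, 15), (15, t, 19, 14, 17, 32), (15, t, 19, 14, 2, 24), (15, t, 19, 14, 35, 29), (15, t, 19, 14, 5, 15), (15, t, 19, 18, 17, 32), (15, t, 19, 18, 2, 24), (15, t, 19, 18, 35, 29), (15, t, 19, 18, 5, 15), (15, t, 19, 21, 17, 32), (15, t, 19, 21, 2, 24), (15, t, 19, 21, 35, 29), (15, t, 19, 21, 5, 15), (15, t, 19, 35, 17, 32), (15, t, 19, 35, 2, 24), (15, t, 19, 35, 35, 29), (15, t, 19, 35, 5, 15)}
Selection E < 23: {(11, a, 4, 12, 16, 35), (11, a, 4, 16, 16, 35), (11, a, 4, 27, 16, 35), (11, a, 4, 40, 16, 35), (11, x, 25, 12, 16, 35), (11, x, 25, 16, 16, 35), (11, x, 25, 27, 16, 35), (11, x, 25, 40, 16, 35), (15, r, 25, 14, 17, 32), (15, r, 25, 14, 2, 24), (15, r, 25, 14, 5, 15), (15, r, 25, 18, 17, 32), (15, r, 25, 18, 2, 24), (15, r, 25, 18, 5, 15), (15, r, 25, 21, 17, 32), (15, r, 25, 21, 2, 24), (15, r, 25, 21, 5, 15), (15, r, 25, 35, 17, 32), (15, r, 25, 35, 2, 24), (15, r, 25, 35, 5, 15), (15, t, 19, 14, 17, 32), (15, t, 19, 14, 2, 24), (15, t, 19, 14, 5, 15), (15, t, 19, 18, 17, 32), (15, t, 19, 18, 2, 24), (15, t, 19, 18, 5, 15), (15, t, 19, 21, 17, 32), (15, t, 19, 21, 2, 24), (15, t, 19, 21, 5, 15), (15, t, 19, 35, 17, 32), (15, t, 19, 35, 2, 24), (15, t, 19, 35, 5, 15)}
Selection D < 15: {(11, a, 4, 12, 16, 35), (11, x, 25, 12, 16, 35), (15, r, 25, 14, 17, 32), (15, r, 25, 14, 2, 24), (15, r, 25, 14, 5, 15), (15, t, 19, 14, 17, 32), (15, t, 19, 14, 2, 24), (15, t, 19, 14, 5, 15)}
Projecting to B, F, E: {(a, 35, 16), (r, 15, 5), (r, 24, 2), (r, 32, 17), (t, 15, 5), (t, 24, 2), (t, 32, 17), (x, 35, 16)}

{(a, 35, 16), (r, 15, 5), (r, 24, 2), (r, 32, 17), (t, 15, 5), (t, 24, 2), (t, 32, 17), (x, 35, 16)}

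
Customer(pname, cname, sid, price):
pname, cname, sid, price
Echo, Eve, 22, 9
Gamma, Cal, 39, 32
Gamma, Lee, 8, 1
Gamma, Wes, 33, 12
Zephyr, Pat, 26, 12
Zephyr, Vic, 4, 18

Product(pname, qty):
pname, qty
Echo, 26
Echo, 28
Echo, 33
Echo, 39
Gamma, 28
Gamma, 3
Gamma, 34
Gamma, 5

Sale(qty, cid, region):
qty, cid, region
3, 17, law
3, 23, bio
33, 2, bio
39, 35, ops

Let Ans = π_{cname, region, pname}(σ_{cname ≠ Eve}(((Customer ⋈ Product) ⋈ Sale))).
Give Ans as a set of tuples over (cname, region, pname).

Joining Customer and Product on pname yields {(Echo, Eve, 22, 9, 26), (Echo, Eve, 22, 9, 28), (Echo, Eve, 22, 9, 33), (Echo, Eve, 22, 9, 39), (Gamma, Cal, 39, 32, 28), (Gamma, Cal, 39, 32, 3), (Gamma, Cal, 39, 32, 34), (Gamma, Cal, 39, 32, 5), (Gamma, Lee, 8, 1, 28), (Gamma, Lee, 8, 1, 3), (Gamma, Lee, 8, 1, 34), (Gamma, Lee, 8, 1, 5), (Gamma, Wes, 33, 12, 28), (Gamma, Wes, 33, 12, 3), (Gamma, Wes, 33, 12, 34), (Gamma, Wes, 33, 12, 5)}.
Joining (Customer ⋈ Product) and Sale on qty yields {(Echo, Eve, 22, 9, 33, 2, bio), (Echo, Eve, 22, 9, 39, 35, ops), (Gamma, Cal, 39, 32, 3, 17, law), (Gamma, Cal, 39, 32, 3, 23, bio), (Gamma, Lee, 8, 1, 3, 17, law), (Gamma, Lee, 8, 1, 3, 23, bio), (Gamma, Wes, 33, 12, 3, 17, law), (Gamma, Wes, 33, 12, 3, 23, bio)}.
Selection cname ≠ Eve: {(Gamma, Cal, 39, 32, 3, 17, law), (Gamma, Cal, 39, 32, 3, 23, bio), (Gamma, Lee, 8, 1, 3, 17, law), (Gamma, Lee, 8, 1, 3, 23, bio), (Gamma, Wes, 33, 12, 3, 17, law), (Gamma, Wes, 33, 12, 3, 23, bio)}
π[cname, region, pname]: project onto (cname, region, pname) → {(Cal, bio, Gamma), (Cal, law, Gamma), (Lee, bio, Gamma), (Lee, law, Gamma), (Wes, bio, Gamma), (Wes, law, Gamma)}

{(Cal, bio, Gamma), (Cal, law, Gamma), (Lee, bio, Gamma), (Lee, law, Gamma), (Wes, bio, Gamma), (Wes, law, Gamma)}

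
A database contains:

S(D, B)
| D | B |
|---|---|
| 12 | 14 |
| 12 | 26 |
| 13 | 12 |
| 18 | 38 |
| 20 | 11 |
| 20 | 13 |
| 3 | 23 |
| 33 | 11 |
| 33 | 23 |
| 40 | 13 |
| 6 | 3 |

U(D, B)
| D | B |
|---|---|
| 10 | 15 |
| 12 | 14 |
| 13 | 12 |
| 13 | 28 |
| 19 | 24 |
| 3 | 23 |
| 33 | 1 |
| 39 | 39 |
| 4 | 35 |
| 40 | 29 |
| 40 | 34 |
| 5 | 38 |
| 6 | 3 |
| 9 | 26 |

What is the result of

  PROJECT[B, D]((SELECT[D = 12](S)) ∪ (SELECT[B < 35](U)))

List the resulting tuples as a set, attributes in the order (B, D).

Apply σ_{D = 12}; surviving tuples: {(12, 14), (12, 26)}
Apply σ_{B < 35}; surviving tuples: {(10, 15), (12, 14), (13, 12), (13, 28), (19, 24), (3, 23), (33, 1), (40, 29), (40, 34), (6, 3), (9, 26)}
Taking the union: {(10, 15), (12, 14), (12, 26), (13, 12), (13, 28), (19, 24), (3, 23), (33, 1), (40, 29), (40, 34), (6, 3), (9, 26)}
Keep only column(s) B, D: {(1, 33), (12, 13), (14, 12), (15, 10), (23, 3), (24, 19), (26, 12), (26, 9), (28, 13), (29, 40), (3, 6), (34, 40)}

{(1, 33), (12, 13), (14, 12), (15, 10), (23, 3), (24, 19), (26, 12), (26, 9), (28, 13), (29, 40), (3, 6), (34, 40)}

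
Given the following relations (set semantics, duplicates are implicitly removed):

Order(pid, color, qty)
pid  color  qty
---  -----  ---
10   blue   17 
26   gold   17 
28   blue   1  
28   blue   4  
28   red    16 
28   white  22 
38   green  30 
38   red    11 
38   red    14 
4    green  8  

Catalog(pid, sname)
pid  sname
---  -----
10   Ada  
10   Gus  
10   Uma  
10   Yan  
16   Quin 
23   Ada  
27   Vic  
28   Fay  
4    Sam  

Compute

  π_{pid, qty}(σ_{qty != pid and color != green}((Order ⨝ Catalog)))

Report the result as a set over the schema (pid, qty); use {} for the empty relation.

Order ⋈ Catalog (natural join on pid): {(10, blue, 17, Ada), (10, blue, 17, Gus), (10, blue, 17, Uma), (10, blue, 17, Yan), (28, blue, 1, Fay), (28, blue, 4, Fay), (28, red, 16, Fay), (28, white, 22, Fay), (4, green, 8, Sam)}
Filtering on qty != pid and color != green leaves {(10, blue, 17, Ada), (10, blue, 17, Gus), (10, blue, 17, Uma), (10, blue, 17, Yan), (28, blue, 1, Fay), (28, blue, 4, Fay), (28, red, 16, Fay), (28, white, 22, Fay)}.
Keep only column(s) pid, qty (3 duplicate(s) eliminated): {(10, 17), (28, 1), (28, 16), (28, 22), (28, 4)}

{(10, 17), (28, 1), (28, 16), (28, 22), (28, 4)}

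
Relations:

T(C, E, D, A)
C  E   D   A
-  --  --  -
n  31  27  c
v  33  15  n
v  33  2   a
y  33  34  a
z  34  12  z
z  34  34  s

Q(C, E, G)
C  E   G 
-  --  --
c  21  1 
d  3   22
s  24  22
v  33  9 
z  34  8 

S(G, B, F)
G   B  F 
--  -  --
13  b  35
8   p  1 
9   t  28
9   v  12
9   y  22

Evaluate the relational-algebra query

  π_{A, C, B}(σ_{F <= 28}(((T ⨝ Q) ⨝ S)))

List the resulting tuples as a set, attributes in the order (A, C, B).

{(a, v, t), (a, v, v), (a, v, y), (n, v, t), (n, v, v), (n, v, y), (s, z, p), (z, z, p)}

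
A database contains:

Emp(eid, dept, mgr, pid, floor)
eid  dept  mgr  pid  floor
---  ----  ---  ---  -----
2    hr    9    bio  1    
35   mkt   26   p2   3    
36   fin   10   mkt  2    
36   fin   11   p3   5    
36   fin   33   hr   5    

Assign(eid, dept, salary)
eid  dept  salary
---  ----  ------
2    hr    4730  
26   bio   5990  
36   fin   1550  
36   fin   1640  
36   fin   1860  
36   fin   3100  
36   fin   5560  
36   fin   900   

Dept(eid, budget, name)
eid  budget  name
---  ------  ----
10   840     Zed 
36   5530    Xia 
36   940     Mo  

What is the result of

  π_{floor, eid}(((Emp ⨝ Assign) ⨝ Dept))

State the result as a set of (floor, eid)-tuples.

{(2, 36), (5, 36)}

Emp ⋈ Assign (natural join on eid, dept): {(2, hr, 9, bio, 1, 4730), (36, fin, 10, mkt, 2, 1550), (36, fin, 10, mkt, 2, 1640), (36, fin, 10, mkt, 2, 1860), (36, fin, 10, mkt, 2, 3100), (36, fin, 10, mkt, 2, 5560), (36, fin, 10, mkt, 2, 900), (36, fin, 11, p3, 5, 1550), (36, fin, 11, p3, 5, 1640), (36, fin, 11, p3, 5, 1860), (36, fin, 11, p3, 5, 3100), (36, fin, 11, p3, 5, 5560), (36, fin, 11, p3, 5, 900), (36, fin, 33, hr, 5, 1550), (36, fin, 33, hr, 5, 1640), (36, fin, 33, hr, 5, 1860), (36, fin, 33, hr, 5, 3100), (36, fin, 33, hr, 5, 5560), (36, fin, 33, hr, 5, 900)}
(Emp ⨝ Assign) ⋈ Dept (natural join on eid): {(36, fin, 10, mkt, 2, 1550, 5530, Xia), (36, fin, 10, mkt, 2, 1550, 940, Mo), (36, fin, 10, mkt, 2, 1640, 5530, Xia), (36, fin, 10, mkt, 2, 1640, 940, Mo), (36, fin, 10, mkt, 2, 1860, 5530, Xia), (36, fin, 10, mkt, 2, 1860, 940, Mo), (36, fin, 10, mkt, 2, 3100, 5530, Xia), (36, fin, 10, mkt, 2, 3100, 940, Mo), (36, fin, 10, mkt, 2, 5560, 5530, Xia), (36, fin, 10, mkt, 2, 5560, 940, Mo), (36, fin, 10, mkt, 2, 900, 5530, Xia), (36, fin, 10, mkt, 2, 900, 940, Mo), (36, fin, 11, p3, 5, 1550, 5530, Xia), (36, fin, 11, p3, 5, 1550, 940, Mo), (36, fin, 11, p3, 5, 1640, 5530, Xia), (36, fin, 11, p3, 5, 1640, 940, Mo), (36, fin, 11, p3, 5, 1860, 5530, Xia), (36, fin, 11, p3, 5, 1860, 940, Mo), (36, fin, 11, p3, 5, 3100, 5530, Xia), (36, fin, 11, p3, 5, 3100, 940, Mo), (36, fin, 11, p3, 5, 5560, 5530, Xia), (36, fin, 11, p3, 5, 5560, 940, Mo), (36, fin, 11, p3, 5, 900, 5530, Xia), (36, fin, 11, p3, 5, 900, 940, Mo), (36, fin, 33, hr, 5, 1550, 5530, Xia), (36, fin, 33, hr, 5, 1550, 940, Mo), (36, fin, 33, hr, 5, 1640, 5530, Xia), (36, fin, 33, hr, 5, 1640, 940, Mo), (36, fin, 33, hr, 5, 1860, 5530, Xia), (36, fin, 33, hr, 5, 1860, 940, Mo), (36, fin, 33, hr, 5, 3100, 5530, Xia), (36, fin, 33, hr, 5, 3100, 940, Mo), (36, fin, 33, hr, 5, 5560, 5530, Xia), (36, fin, 33, hr, 5, 5560, 940, Mo), (36, fin, 33, hr, 5, 900, 5530, Xia), (36, fin, 33, hr, 5, 900, 940, Mo)}
Keep only column(s) floor, eid (34 duplicate(s) eliminated): {(2, 36), (5, 36)}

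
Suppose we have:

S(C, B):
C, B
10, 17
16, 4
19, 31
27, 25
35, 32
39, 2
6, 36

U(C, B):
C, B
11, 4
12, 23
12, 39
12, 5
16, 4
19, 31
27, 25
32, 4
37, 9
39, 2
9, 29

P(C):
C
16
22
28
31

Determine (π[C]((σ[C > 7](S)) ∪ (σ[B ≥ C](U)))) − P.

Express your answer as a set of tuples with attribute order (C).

{10, 12, 19, 27, 35, 39, 9}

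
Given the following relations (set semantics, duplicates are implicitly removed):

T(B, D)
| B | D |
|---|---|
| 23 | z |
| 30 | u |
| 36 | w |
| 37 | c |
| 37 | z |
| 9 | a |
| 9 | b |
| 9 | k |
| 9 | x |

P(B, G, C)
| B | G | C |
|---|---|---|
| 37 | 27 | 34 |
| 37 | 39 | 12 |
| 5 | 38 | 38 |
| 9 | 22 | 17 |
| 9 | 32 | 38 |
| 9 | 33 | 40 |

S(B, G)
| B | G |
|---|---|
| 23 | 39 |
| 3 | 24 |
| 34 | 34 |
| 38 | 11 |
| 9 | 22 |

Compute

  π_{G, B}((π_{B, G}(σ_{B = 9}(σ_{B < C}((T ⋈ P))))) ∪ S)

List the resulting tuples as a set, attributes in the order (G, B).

Joining T and P on B yields {(37, c, 27, 34), (37, c, 39, 12), (37, z, 27, 34), (37, z, 39, 12), (9, a, 22, 17), (9, a, 32, 38), (9, a, 33, 40), (9, b, 22, 17), (9, b, 32, 38), (9, b, 33, 40), (9, k, 22, 17), (9, k, 32, 38), (9, k, 33, 40), (9, x, 22, 17), (9, x, 32, 38), (9, x, 33, 40)}.
Selection B < C: {(9, a, 22, 17), (9, a, 32, 38), (9, a, 33, 40), (9, b, 22, 17), (9, b, 32, 38), (9, b, 33, 40), (9, k, 22, 17), (9, k, 32, 38), (9, k, 33, 40), (9, x, 22, 17), (9, x, 32, 38), (9, x, 33, 40)}
Selection B = 9: {(9, a, 22, 17), (9, a, 32, 38), (9, a, 33, 40), (9, b, 22, 17), (9, b, 32, 38), (9, b, 33, 40), (9, k, 22, 17), (9, k, 32, 38), (9, k, 33, 40), (9, x, 22, 17), (9, x, 32, 38), (9, x, 33, 40)}
π[B, G]: project onto (B, G) (9 duplicate(s) eliminated) → {(9, 22), (9, 32), (9, 33)}
Taking the union: {(23, 39), (3, 24), (34, 34), (38, 11), (9, 22), (9, 32), (9, 33)}
π[G, B]: project onto (G, B) → {(11, 38), (22, 9), (24, 3), (32, 9), (33, 9), (34, 34), (39, 23)}

{(11, 38), (22, 9), (24, 3), (32, 9), (33, 9), (34, 34), (39, 23)}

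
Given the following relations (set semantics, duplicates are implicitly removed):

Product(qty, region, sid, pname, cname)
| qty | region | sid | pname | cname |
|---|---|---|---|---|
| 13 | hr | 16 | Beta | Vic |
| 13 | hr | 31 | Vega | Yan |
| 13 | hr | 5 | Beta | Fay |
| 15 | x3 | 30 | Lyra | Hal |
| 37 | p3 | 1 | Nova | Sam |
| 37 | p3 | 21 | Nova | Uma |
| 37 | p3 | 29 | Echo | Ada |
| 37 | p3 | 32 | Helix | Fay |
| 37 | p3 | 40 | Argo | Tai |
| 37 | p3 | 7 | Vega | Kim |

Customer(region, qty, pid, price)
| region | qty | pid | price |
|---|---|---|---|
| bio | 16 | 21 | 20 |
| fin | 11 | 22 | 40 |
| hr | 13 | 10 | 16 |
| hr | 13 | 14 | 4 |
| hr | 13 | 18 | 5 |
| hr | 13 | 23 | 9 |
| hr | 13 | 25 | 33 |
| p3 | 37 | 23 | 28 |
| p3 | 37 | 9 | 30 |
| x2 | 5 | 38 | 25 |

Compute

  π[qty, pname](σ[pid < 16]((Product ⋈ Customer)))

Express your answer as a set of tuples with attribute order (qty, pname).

{(13, Beta), (13, Vega), (37, Argo), (37, Echo), (37, Helix), (37, Nova), (37, Vega)}

Joining Product and Customer on qty, region yields {(13, hr, 16, Beta, Vic, 10, 16), (13, hr, 16, Beta, Vic, 14, 4), (13, hr, 16, Beta, Vic, 18, 5), (13, hr, 16, Beta, Vic, 23, 9), (13, hr, 16, Beta, Vic, 25, 33), (13, hr, 31, Vega, Yan, 10, 16), (13, hr, 31, Vega, Yan, 14, 4), (13, hr, 31, Vega, Yan, 18, 5), (13, hr, 31, Vega, Yan, 23, 9), (13, hr, 31, Vega, Yan, 25, 33), (13, hr, 5, Beta, Fay, 10, 16), (13, hr, 5, Beta, Fay, 14, 4), (13, hr, 5, Beta, Fay, 18, 5), (13, hr, 5, Beta, Fay, 23, 9), (13, hr, 5, Beta, Fay, 25, 33), (37, p3, 1, Nova, Sam, 23, 28), (37, p3, 1, Nova, Sam, 9, 30), (37, p3, 21, Nova, Uma, 23, 28), (37, p3, 21, Nova, Uma, 9, 30), (37, p3, 29, Echo, Ada, 23, 28), (37, p3, 29, Echo, Ada, 9, 30), (37, p3, 32, Helix, Fay, 23, 28), (37, p3, 32, Helix, Fay, 9, 30), (37, p3, 40, Argo, Tai, 23, 28), (37, p3, 40, Argo, Tai, 9, 30), (37, p3, 7, Vega, Kim, 23, 28), (37, p3, 7, Vega, Kim, 9, 30)}.
Selection pid < 16: {(13, hr, 16, Beta, Vic, 10, 16), (13, hr, 16, Beta, Vic, 14, 4), (13, hr, 31, Vega, Yan, 10, 16), (13, hr, 31, Vega, Yan, 14, 4), (13, hr, 5, Beta, Fay, 10, 16), (13, hr, 5, Beta, Fay, 14, 4), (37, p3, 1, Nova, Sam, 9, 30), (37, p3, 21, Nova, Uma, 9, 30), (37, p3, 29, Echo, Ada, 9, 30), (37, p3, 32, Helix, Fay, 9, 30), (37, p3, 40, Argo, Tai, 9, 30), (37, p3, 7, Vega, Kim, 9, 30)}
π_{qty, pname} gives {(13, Beta), (13, Vega), (37, Argo), (37, Echo), (37, Helix), (37, Nova), (37, Vega)} (5 duplicate(s) eliminated).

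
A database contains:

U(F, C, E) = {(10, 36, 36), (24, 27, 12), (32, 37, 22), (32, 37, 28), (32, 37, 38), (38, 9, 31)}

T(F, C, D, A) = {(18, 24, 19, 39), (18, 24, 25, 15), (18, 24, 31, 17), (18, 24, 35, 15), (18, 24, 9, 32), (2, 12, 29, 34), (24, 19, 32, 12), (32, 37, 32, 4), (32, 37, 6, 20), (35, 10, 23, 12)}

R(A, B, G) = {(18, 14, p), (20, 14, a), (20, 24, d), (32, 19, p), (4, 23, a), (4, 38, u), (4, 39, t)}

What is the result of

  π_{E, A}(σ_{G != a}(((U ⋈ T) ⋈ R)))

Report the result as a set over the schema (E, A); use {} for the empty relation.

{(22, 20), (22, 4), (28, 20), (28, 4), (38, 20), (38, 4)}

U ⋈ T (natural join on F, C): {(32, 37, 22, 32, 4), (32, 37, 22, 6, 20), (32, 37, 28, 32, 4), (32, 37, 28, 6, 20), (32, 37, 38, 32, 4), (32, 37, 38, 6, 20)}
(U ⋈ T) ⋈ R (natural join on A): {(32, 37, 22, 32, 4, 23, a), (32, 37, 22, 32, 4, 38, u), (32, 37, 22, 32, 4, 39, t), (32, 37, 22, 6, 20, 14, a), (32, 37, 22, 6, 20, 24, d), (32, 37, 28, 32, 4, 23, a), (32, 37, 28, 32, 4, 38, u), (32, 37, 28, 32, 4, 39, t), (32, 37, 28, 6, 20, 14, a), (32, 37, 28, 6, 20, 24, d), (32, 37, 38, 32, 4, 23, a), (32, 37, 38, 32, 4, 38, u), (32, 37, 38, 32, 4, 39, t), (32, 37, 38, 6, 20, 14, a), (32, 37, 38, 6, 20, 24, d)}
Filtering on G != a leaves {(32, 37, 22, 32, 4, 38, u), (32, 37, 22, 32, 4, 39, t), (32, 37, 22, 6, 20, 24, d), (32, 37, 28, 32, 4, 38, u), (32, 37, 28, 32, 4, 39, t), (32, 37, 28, 6, 20, 24, d), (32, 37, 38, 32, 4, 38, u), (32, 37, 38, 32, 4, 39, t), (32, 37, 38, 6, 20, 24, d)}.
Projecting to E, A (3 duplicate(s) eliminated): {(22, 20), (22, 4), (28, 20), (28, 4), (38, 20), (38, 4)}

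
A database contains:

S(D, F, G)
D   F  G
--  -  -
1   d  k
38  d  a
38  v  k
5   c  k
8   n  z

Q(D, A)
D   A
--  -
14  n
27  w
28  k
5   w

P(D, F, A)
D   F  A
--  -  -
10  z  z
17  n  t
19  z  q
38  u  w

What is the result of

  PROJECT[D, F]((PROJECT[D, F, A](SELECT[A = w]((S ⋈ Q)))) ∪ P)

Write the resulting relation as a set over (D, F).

{(10, z), (17, n), (19, z), (38, u), (5, c)}

S ⋈ Q (natural join on D): {(5, c, k, w)}
σ[A = w]: keep tuples satisfying A = w → {(5, c, k, w)}
π[D, F, A]: project onto (D, F, A) → {(5, c, w)}
Set union of the two operands is {(10, z, z), (17, n, t), (19, z, q), (38, u, w), (5, c, w)}.
π[D, F]: project onto (D, F) → {(10, z), (17, n), (19, z), (38, u), (5, c)}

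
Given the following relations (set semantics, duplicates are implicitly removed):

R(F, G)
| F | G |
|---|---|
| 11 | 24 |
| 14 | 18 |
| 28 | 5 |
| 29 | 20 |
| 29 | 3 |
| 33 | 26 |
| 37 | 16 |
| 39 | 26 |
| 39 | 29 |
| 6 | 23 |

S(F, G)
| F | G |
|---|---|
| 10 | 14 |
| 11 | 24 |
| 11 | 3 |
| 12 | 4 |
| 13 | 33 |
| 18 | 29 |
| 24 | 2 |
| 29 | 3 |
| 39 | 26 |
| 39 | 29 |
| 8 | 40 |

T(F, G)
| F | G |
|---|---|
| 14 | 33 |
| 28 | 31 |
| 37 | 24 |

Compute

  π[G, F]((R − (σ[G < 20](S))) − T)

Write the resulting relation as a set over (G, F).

{(16, 37), (18, 14), (20, 29), (23, 6), (24, 11), (26, 33), (26, 39), (29, 39), (5, 28)}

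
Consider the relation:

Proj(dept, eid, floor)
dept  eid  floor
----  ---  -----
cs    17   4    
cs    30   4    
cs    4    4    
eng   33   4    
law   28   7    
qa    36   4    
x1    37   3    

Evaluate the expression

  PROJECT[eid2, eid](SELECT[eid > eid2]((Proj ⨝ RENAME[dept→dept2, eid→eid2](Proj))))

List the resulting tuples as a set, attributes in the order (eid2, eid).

ρ[dept→dept2, eid→eid2]: schema becomes (dept2, eid2, floor); tuples unchanged.
Proj ⋈ RENAME[dept→dept2, eid→eid2](Proj) (natural join on floor): {(cs, 17, 4, cs, 17), (cs, 17, 4, cs, 30), (cs, 17, 4, cs, 4), (cs, 17, 4, eng, 33), (cs, 17, 4, qa, 36), (cs, 30, 4, cs, 17), (cs, 30, 4, cs, 30), (cs, 30, 4, cs, 4), (cs, 30, 4, eng, 33), (cs, 30, 4, qa, 36), (cs, 4, 4, cs, 17), (cs, 4, 4, cs, 30), (cs, 4, 4, cs, 4), (cs, 4, 4, eng, 33), (cs, 4, 4, qa, 36), (eng, 33, 4, cs, 17), (eng, 33, 4, cs, 30), (eng, 33, 4, cs, 4), (eng, 33, 4, eng, 33), (eng, 33, 4, qa, 36), (law, 28, 7, law, 28), (qa, 36, 4, cs, 17), (qa, 36, 4, cs, 30), (qa, 36, 4, cs, 4), (qa, 36, 4, eng, 33), (qa, 36, 4, qa, 36), (x1, 37, 3, x1, 37)}
Selection eid > eid2: {(cs, 17, 4, cs, 4), (cs, 30, 4, cs, 17), (cs, 30, 4, cs, 4), (eng, 33, 4, cs, 17), (eng, 33, 4, cs, 30), (eng, 33, 4, cs, 4), (qa, 36, 4, cs, 17), (qa, 36, 4, cs, 30), (qa, 36, 4, cs, 4), (qa, 36, 4, eng, 33)}
π_{eid2, eid} gives {(17, 30), (17, 33), (17, 36), (30, 33), (30, 36), (33, 36), (4, 17), (4, 30), (4, 33), (4, 36)}.

{(17, 30), (17, 33), (17, 36), (30, 33), (30, 36), (33, 36), (4, 17), (4, 30), (4, 33), (4, 36)}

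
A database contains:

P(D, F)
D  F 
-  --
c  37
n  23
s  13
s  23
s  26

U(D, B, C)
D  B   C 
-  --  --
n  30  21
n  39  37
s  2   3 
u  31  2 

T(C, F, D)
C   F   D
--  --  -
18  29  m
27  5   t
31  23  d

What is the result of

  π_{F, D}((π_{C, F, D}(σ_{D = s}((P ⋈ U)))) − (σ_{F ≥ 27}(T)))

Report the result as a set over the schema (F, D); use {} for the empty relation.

{(13, s), (23, s), (26, s)}

Joining P and U on D yields {(n, 23, 30, 21), (n, 23, 39, 37), (s, 13, 2, 3), (s, 23, 2, 3), (s, 26, 2, 3)}.
σ[D = s]: keep tuples satisfying D = s → {(s, 13, 2, 3), (s, 23, 2, 3), (s, 26, 2, 3)}
π[C, F, D]: project onto (C, F, D) → {(3, 13, s), (3, 23, s), (3, 26, s)}
σ[F ≥ 27]: keep tuples satisfying F ≥ 27 → {(18, 29, m)}
Set difference of the two operands is {(3, 13, s), (3, 23, s), (3, 26, s)}.
π[F, D]: project onto (F, D) → {(13, s), (23, s), (26, s)}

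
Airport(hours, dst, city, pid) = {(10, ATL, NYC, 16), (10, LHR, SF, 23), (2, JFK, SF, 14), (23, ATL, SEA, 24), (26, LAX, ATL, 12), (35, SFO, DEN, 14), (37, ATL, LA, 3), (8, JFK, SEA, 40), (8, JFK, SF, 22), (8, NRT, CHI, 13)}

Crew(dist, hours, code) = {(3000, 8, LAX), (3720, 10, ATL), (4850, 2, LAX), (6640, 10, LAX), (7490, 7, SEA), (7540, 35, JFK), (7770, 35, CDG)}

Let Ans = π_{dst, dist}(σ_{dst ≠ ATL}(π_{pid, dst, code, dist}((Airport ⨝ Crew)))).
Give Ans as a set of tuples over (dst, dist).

Airport ⋈ Crew (natural join on hours): {(10, ATL, NYC, 16, 3720, ATL), (10, ATL, NYC, 16, 6640, LAX), (10, LHR, SF, 23, 3720, ATL), (10, LHR, SF, 23, 6640, LAX), (2, JFK, SF, 14, 4850, LAX), (35, SFO, DEN, 14, 7540, JFK), (35, SFO, DEN, 14, 7770, CDG), (8, JFK, SEA, 40, 3000, LAX), (8, JFK, SF, 22, 3000, LAX), (8, NRT, CHI, 13, 3000, LAX)}
π_{pid, dst, code, dist} gives {(13, NRT, LAX, 3000), (14, JFK, LAX, 4850), (14, SFO, CDG, 7770), (14, SFO, JFK, 7540), (16, ATL, ATL, 3720), (16, ATL, LAX, 6640), (22, JFK, LAX, 3000), (23, LHR, ATL, 3720), (23, LHR, LAX, 6640), (40, JFK, LAX, 3000)}.
Filtering on dst ≠ ATL leaves {(13, NRT, LAX, 3000), (14, JFK, LAX, 4850), (14, SFO, CDG, 7770), (14, SFO, JFK, 7540), (22, JFK, LAX, 3000), (23, LHR, ATL, 3720), (23, LHR, LAX, 6640), (40, JFK, LAX, 3000)}.
π_{dst, dist} gives {(JFK, 3000), (JFK, 4850), (LHR, 3720), (LHR, 6640), (NRT, 3000), (SFO, 7540), (SFO, 7770)} (1 duplicate(s) eliminated).

{(JFK, 3000), (JFK, 4850), (LHR, 3720), (LHR, 6640), (NRT, 3000), (SFO, 7540), (SFO, 7770)}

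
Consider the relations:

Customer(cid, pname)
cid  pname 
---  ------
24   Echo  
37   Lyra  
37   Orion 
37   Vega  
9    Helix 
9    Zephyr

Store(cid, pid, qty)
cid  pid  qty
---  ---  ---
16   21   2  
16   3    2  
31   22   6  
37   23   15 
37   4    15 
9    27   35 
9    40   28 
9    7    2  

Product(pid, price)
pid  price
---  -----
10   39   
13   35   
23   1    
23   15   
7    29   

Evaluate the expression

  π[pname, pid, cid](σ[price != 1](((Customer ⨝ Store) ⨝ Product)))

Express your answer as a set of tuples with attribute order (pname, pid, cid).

{(Helix, 7, 9), (Lyra, 23, 37), (Orion, 23, 37), (Vega, 23, 37), (Zephyr, 7, 9)}

Natural join on cid: {(37, Lyra, 23, 15), (37, Lyra, 4, 15), (37, Orion, 23, 15), (37, Orion, 4, 15), (37, Vega, 23, 15), (37, Vega, 4, 15), (9, Helix, 27, 35), (9, Helix, 40, 28), (9, Helix, 7, 2), (9, Zephyr, 27, 35), (9, Zephyr, 40, 28), (9, Zephyr, 7, 2)}
Natural join on pid: {(37, Lyra, 23, 15, 1), (37, Lyra, 23, 15, 15), (37, Orion, 23, 15, 1), (37, Orion, 23, 15, 15), (37, Vega, 23, 15, 1), (37, Vega, 23, 15, 15), (9, Helix, 7, 2, 29), (9, Zephyr, 7, 2, 29)}
Apply σ_{price != 1}; surviving tuples: {(37, Lyra, 23, 15, 15), (37, Orion, 23, 15, 15), (37, Vega, 23, 15, 15), (9, Helix, 7, 2, 29), (9, Zephyr, 7, 2, 29)}
π_{pname, pid, cid} gives {(Helix, 7, 9), (Lyra, 23, 37), (Orion, 23, 37), (Vega, 23, 37), (Zephyr, 7, 9)}.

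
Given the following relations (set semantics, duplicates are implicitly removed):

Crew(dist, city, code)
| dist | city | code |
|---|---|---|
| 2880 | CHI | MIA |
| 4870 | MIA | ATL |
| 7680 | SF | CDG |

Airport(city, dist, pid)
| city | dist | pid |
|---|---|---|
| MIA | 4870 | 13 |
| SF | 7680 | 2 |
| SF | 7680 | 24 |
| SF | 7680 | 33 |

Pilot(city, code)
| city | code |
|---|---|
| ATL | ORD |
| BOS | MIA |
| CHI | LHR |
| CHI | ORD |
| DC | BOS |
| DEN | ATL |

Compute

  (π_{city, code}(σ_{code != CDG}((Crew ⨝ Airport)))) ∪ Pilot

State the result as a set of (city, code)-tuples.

{(ATL, ORD), (BOS, MIA), (CHI, LHR), (CHI, ORD), (DC, BOS), (DEN, ATL), (MIA, ATL)}

Joining Crew and Airport on dist, city yields {(4870, MIA, ATL, 13), (7680, SF, CDG, 2), (7680, SF, CDG, 24), (7680, SF, CDG, 33)}.
σ[code != CDG]: keep tuples satisfying code != CDG → {(4870, MIA, ATL, 13)}
π_{city, code} gives {(MIA, ATL)}.
Set union of the two operands is {(ATL, ORD), (BOS, MIA), (CHI, LHR), (CHI, ORD), (DC, BOS), (DEN, ATL), (MIA, ATL)}.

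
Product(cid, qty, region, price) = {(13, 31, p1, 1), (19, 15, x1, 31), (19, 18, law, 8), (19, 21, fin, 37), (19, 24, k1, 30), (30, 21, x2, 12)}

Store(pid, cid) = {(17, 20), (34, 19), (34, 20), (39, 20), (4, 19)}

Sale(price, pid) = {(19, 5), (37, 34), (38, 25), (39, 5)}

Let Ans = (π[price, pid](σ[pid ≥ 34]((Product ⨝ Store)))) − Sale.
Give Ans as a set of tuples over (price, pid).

{(30, 34), (31, 34), (8, 34)}

Joining Product and Store on cid yields {(19, 15, x1, 31, 34), (19, 15, x1, 31, 4), (19, 18, law, 8, 34), (19, 18, law, 8, 4), (19, 21, fin, 37, 34), (19, 21, fin, 37, 4), (19, 24, k1, 30, 34), (19, 24, k1, 30, 4)}.
Selection pid ≥ 34: {(19, 15, x1, 31, 34), (19, 18, law, 8, 34), (19, 21, fin, 37, 34), (19, 24, k1, 30, 34)}
Projecting to price, pid: {(30, 34), (31, 34), (37, 34), (8, 34)}
Set difference of the two operands is {(30, 34), (31, 34), (8, 34)}.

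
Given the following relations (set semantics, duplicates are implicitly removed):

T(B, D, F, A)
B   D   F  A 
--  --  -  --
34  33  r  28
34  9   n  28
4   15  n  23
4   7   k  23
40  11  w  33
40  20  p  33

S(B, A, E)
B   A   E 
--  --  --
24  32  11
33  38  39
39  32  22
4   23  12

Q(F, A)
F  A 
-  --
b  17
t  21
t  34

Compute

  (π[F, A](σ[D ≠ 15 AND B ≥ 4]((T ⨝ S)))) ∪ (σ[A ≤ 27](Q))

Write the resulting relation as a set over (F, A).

Natural join on B, A: {(4, 15, n, 23, 12), (4, 7, k, 23, 12)}
Selection D ≠ 15 AND B ≥ 4: {(4, 7, k, 23, 12)}
Keep only column(s) F, A: {(k, 23)}
Selection A ≤ 27: {(b, 17), (t, 21)}
Set union of the two operands is {(b, 17), (k, 23), (t, 21)}.

{(b, 17), (k, 23), (t, 21)}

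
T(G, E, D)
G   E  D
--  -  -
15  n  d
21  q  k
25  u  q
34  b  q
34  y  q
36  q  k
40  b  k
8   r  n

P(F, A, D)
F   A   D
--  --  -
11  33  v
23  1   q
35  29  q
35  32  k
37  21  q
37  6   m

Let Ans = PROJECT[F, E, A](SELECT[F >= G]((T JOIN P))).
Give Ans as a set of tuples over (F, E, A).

{(35, b, 29), (35, q, 32), (35, u, 29), (35, y, 29), (37, b, 21), (37, u, 21), (37, y, 21)}

T ⋈ P (natural join on D): {(21, q, k, 35, 32), (25, u, q, 23, 1), (25, u, q, 35, 29), (25, u, q, 37, 21), (34, b, q, 23, 1), (34, b, q, 35, 29), (34, b, q, 37, 21), (34, y, q, 23, 1), (34, y, q, 35, 29), (34, y, q, 37, 21), (36, q, k, 35, 32), (40, b, k, 35, 32)}
Apply σ_{F >= G}; surviving tuples: {(21, q, k, 35, 32), (25, u, q, 35, 29), (25, u, q, 37, 21), (34, b, q, 35, 29), (34, b, q, 37, 21), (34, y, q, 35, 29), (34, y, q, 37, 21)}
π[F, E, A]: project onto (F, E, A) → {(35, b, 29), (35, q, 32), (35, u, 29), (35, y, 29), (37, b, 21), (37, u, 21), (37, y, 21)}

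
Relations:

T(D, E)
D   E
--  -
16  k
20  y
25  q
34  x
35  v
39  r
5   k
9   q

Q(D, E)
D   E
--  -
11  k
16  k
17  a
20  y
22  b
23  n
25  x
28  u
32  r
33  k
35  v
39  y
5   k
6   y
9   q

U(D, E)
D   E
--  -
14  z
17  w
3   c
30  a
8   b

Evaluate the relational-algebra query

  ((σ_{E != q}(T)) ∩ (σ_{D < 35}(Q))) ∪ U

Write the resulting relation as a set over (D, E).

Selection E != q: {(16, k), (20, y), (34, x), (35, v), (39, r), (5, k)}
Selection D < 35: {(11, k), (16, k), (17, a), (20, y), (22, b), (23, n), (25, x), (28, u), (32, r), (33, k), (5, k), (6, y), (9, q)}
Set intersection of the two operands is {(16, k), (20, y), (5, k)}.
Set union of the two operands is {(14, z), (16, k), (17, w), (20, y), (3, c), (30, a), (5, k), (8, b)}.

{(14, z), (16, k), (17, w), (20, y), (3, c), (30, a), (5, k), (8, b)}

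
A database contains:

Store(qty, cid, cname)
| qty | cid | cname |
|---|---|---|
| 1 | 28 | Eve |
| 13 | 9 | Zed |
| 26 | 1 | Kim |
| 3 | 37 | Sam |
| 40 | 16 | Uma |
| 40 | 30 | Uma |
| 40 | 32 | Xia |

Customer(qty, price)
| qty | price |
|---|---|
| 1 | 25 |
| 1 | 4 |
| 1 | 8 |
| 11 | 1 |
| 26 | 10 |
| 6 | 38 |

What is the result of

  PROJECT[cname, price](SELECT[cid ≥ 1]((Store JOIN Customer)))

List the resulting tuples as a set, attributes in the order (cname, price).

{(Eve, 25), (Eve, 4), (Eve, 8), (Kim, 10)}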